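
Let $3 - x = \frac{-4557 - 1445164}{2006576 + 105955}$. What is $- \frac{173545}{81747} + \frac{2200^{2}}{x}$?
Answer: $\frac{417916557685235935}{318294778779} \approx 1.313 \cdot 10^{6}$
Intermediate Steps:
$x = \frac{7787314}{2112531}$ ($x = 3 - \frac{-4557 - 1445164}{2006576 + 105955} = 3 - - \frac{1449721}{2112531} = 3 + \frac{1449721}{2112531} = \frac{7787314}{2112531} \approx 3.6862$)
$- \frac{173545}{81747} + \frac{2200^{2}}{x} = - \frac{173545}{81747} + \frac{2200^{2}}{\frac{7787314}{2112531}} = \left(-173545\right) \frac{1}{81747} + 4840000 \cdot \frac{2112531}{7787314} = - \frac{173545}{81747} + \frac{5112325020000}{3893657} = \frac{417916557685235935}{318294778779}$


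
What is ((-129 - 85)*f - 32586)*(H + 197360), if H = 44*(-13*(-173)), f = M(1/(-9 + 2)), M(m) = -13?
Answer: -8831402064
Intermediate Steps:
f = -13
H = 98956 (H = 44*2249 = 98956)
((-129 - 85)*f - 32586)*(H + 197360) = ((-129 - 85)*(-13) - 32586)*(98956 + 197360) = (-214*(-13) - 32586)*296316 = (2782 - 32586)*296316 = -29804*296316 = -8831402064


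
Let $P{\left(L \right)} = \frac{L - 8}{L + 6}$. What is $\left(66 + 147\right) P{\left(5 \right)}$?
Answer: $- \frac{639}{11} \approx -58.091$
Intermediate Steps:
$P{\left(L \right)} = \frac{-8 + L}{6 + L}$
$\left(66 + 147\right) P{\left(5 \right)} = \left(66 + 147\right) \frac{-8 + 5}{6 + 5} = 213 \cdot \frac{1}{11} \left(-3\right) = 213 \left(- \frac{3}{11}\right) = - \frac{639}{11}$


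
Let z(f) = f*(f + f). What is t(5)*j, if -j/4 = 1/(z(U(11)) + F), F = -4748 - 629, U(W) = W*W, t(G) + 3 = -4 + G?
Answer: 8/23905 ≈ 0.00033466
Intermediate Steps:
t(G) = -7 + G (t(G) = -3 + (-4 + G) = -7 + G)
U(W) = W**2
z(f) = 2*f**2 (z(f) = f*(2*f) = 2*f**2)
F = -5377
j = -4/23905 (j = -4/(2*(11**2)**2 - 5377) = -4/(2*121**2 - 5377) = -4/(2*14641 - 5377) = -4/(29282 - 5377) = -4/23905 ≈ -0.00016733)
t(5)*j = (-7 + 5)*(-4/23905) = -2*(-4/23905) = 8/23905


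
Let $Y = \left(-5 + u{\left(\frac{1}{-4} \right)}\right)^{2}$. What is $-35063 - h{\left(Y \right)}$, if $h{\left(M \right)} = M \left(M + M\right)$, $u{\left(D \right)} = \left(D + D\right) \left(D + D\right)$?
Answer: $- \frac{4618385}{128} \approx -36081.0$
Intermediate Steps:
$u{\left(D \right)} = 4 D^{2}$ ($u{\left(D \right)} = 2 D 2 D = 4 D^{2}$)
$Y = \frac{361}{16}$ ($Y = \left(-5 + 4 \left(\frac{1}{-4}\right)^{2}\right)^{2} = \left(-5 + 4 \left(- \frac{1}{4}\right)^{2}\right)^{2} = \left(-5 + 4 \cdot \frac{1}{16}\right)^{2} = \left(-5 + \frac{1}{4}\right)^{2} = \left(- \frac{19}{4}\right)^{2} = \frac{361}{16} \approx 22.563$)
$h{\left(M \right)} = 2 M^{2}$ ($h{\left(M \right)} = M 2 M = 2 M^{2}$)
$-35063 - h{\left(Y \right)} = -35063 - 2 \left(\frac{361}{16}\right)^{2} = -35063 - 2 \cdot \frac{130321}{256} = -35063 - \frac{130321}{128} = - \frac{4618385}{128}$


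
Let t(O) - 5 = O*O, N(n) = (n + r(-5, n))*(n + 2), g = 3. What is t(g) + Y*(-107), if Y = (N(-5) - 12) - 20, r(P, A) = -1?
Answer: 1512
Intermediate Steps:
N(n) = (-1 + n)*(2 + n) (N(n) = (n - 1)*(n + 2) = (-1 + n)*(2 + n))
t(O) = 5 + O² (t(O) = 5 + O*O = 5 + O²)
Y = -14 (Y = ((-2 - 5 + (-5)²) - 12) - 20 = ((-2 - 5 + 25) - 12) - 20 = (18 - 12) - 20 = 6 - 20 = -14)
t(g) + Y*(-107) = (5 + 3²) - 14*(-107) = (5 + 9) + 1498 = 14 + 1498 = 1512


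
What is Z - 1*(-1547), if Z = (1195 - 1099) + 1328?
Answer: 2971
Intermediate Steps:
Z = 1424 (Z = 96 + 1328 = 1424)
Z - 1*(-1547) = 1424 - 1*(-1547) = 1424 + 1547 = 2971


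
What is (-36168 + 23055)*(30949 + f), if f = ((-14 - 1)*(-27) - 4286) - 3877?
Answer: -304103583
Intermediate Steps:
f = -7758 (f = (-15*(-27) - 4286) - 3877 = (405 - 4286) - 3877 = -3881 - 3877 = -7758)
(-36168 + 23055)*(30949 + f) = (-36168 + 23055)*(30949 - 7758) = -13113*23191 = -304103583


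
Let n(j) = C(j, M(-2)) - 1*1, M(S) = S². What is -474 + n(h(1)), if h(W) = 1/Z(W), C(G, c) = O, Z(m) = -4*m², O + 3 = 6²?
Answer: -442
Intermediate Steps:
O = 33 (O = -3 + 6² = -3 + 36 = 33)
C(G, c) = 33
h(W) = -1/(4*W²) (h(W) = 1/(-4*W²) = -1/(4*W²))
n(j) = 32 (n(j) = 33 - 1*1 = 33 - 1 = 32)
-474 + n(h(1)) = -474 + 32 = -442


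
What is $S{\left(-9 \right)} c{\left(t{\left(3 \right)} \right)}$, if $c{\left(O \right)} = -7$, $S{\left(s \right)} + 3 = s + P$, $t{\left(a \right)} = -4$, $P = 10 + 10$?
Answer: $-56$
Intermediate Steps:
$P = 20$
$S{\left(s \right)} = 17 + s$ ($S{\left(s \right)} = -3 + \left(s + 20\right) = -3 + \left(20 + s\right) = 17 + s$)
$S{\left(-9 \right)} c{\left(t{\left(3 \right)} \right)} = \left(17 - 9\right) \left(-7\right) = 8 \left(-7\right) = -56$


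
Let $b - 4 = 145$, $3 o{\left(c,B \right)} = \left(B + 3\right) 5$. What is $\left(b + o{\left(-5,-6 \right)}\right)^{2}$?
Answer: $20736$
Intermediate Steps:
$o{\left(c,B \right)} = 5 + \frac{5 B}{3}$ ($o{\left(c,B \right)} = \frac{\left(B + 3\right) 5}{3} = \frac{\left(3 + B\right) 5}{3} = \frac{15 + 5 B}{3} = 5 + \frac{5 B}{3}$)
$b = 149$ ($b = 4 + 145 = 149$)
$\left(b + o{\left(-5,-6 \right)}\right)^{2} = \left(149 + \left(5 + \frac{5}{3} \left(-6\right)\right)\right)^{2} = \left(149 + \left(5 - 10\right)\right)^{2} = \left(149 - 5\right)^{2} = 144^{2} = 20736$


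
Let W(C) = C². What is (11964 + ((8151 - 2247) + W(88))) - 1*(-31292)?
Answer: 56904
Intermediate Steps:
(11964 + ((8151 - 2247) + W(88))) - 1*(-31292) = (11964 + ((8151 - 2247) + 88²)) - 1*(-31292) = (11964 + (5904 + 7744)) + 31292 = (11964 + 13648) + 31292 = 25612 + 31292 = 56904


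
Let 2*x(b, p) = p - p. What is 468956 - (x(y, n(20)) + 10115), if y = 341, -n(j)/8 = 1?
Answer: 458841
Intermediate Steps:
n(j) = -8 (n(j) = -8*1 = -8)
x(b, p) = 0 (x(b, p) = (p - p)/2 = (1/2)*0 = 0)
468956 - (x(y, n(20)) + 10115) = 468956 - (0 + 10115) = 468956 - 1*10115 = 468956 - 10115 = 458841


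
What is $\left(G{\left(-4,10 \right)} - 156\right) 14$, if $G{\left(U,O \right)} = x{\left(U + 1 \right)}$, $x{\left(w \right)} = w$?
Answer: $-2226$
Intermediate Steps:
$G{\left(U,O \right)} = 1 + U$ ($G{\left(U,O \right)} = U + 1 = 1 + U$)
$\left(G{\left(-4,10 \right)} - 156\right) 14 = \left(\left(1 - 4\right) - 156\right) 14 = \left(-3 - 156\right) 14 = \left(-159\right) 14 = -2226$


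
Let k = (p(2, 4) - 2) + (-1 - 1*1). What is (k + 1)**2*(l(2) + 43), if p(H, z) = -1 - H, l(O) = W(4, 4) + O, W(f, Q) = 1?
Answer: 1656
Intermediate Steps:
l(O) = 1 + O
k = -7 (k = ((-1 - 1*2) - 2) + (-1 - 1*1) = ((-1 - 2) - 2) + (-1 - 1) = (-3 - 2) - 2 = -5 - 2 = -7)
(k + 1)**2*(l(2) + 43) = (-7 + 1)**2*((1 + 2) + 43) = (-6)**2*(3 + 43) = 36*46 = 1656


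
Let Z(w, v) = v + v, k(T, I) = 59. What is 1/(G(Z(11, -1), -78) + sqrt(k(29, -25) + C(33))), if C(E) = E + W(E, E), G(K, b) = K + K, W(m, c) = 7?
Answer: 4/83 + 3*sqrt(11)/83 ≈ 0.16807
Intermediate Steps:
Z(w, v) = 2*v
G(K, b) = 2*K
C(E) = 7 + E (C(E) = E + 7 = 7 + E)
1/(G(Z(11, -1), -78) + sqrt(k(29, -25) + C(33))) = 1/(2*(2*(-1)) + sqrt(59 + (7 + 33))) = 1/(2*(-2) + sqrt(59 + 40)) = 1/(-4 + sqrt(99)) = 1/(-4 + 3*sqrt(11))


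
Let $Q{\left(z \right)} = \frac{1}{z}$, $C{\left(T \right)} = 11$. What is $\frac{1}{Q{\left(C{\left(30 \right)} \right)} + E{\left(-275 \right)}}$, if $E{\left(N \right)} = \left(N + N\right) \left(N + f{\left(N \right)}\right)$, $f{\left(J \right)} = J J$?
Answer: $- \frac{11}{455867499} \approx -2.413 \cdot 10^{-8}$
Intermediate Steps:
$f{\left(J \right)} = J^{2}$
$E{\left(N \right)} = 2 N \left(N + N^{2}\right)$ ($E{\left(N \right)} = \left(N + N\right) \left(N + N^{2}\right) = 2 N \left(N + N^{2}\right)$)
$\frac{1}{Q{\left(C{\left(30 \right)} \right)} + E{\left(-275 \right)}} = \frac{1}{\frac{1}{11} + 2 \left(-275\right)^{2} \left(1 - 275\right)} = \frac{1}{\frac{1}{11} + 2 \cdot 75625 \left(-274\right)} = \frac{1}{\frac{1}{11} - 41442500} = \frac{1}{- \frac{455867499}{11}} = - \frac{11}{455867499}$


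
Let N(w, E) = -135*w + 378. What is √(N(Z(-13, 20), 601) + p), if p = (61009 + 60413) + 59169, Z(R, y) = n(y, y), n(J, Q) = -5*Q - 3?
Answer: √194874 ≈ 441.45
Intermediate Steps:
n(J, Q) = -3 - 5*Q
Z(R, y) = -3 - 5*y
p = 180591 (p = 121422 + 59169 = 180591)
N(w, E) = 378 - 135*w
√(N(Z(-13, 20), 601) + p) = √((378 - 135*(-3 - 5*20)) + 180591) = √((378 - 135*(-3 - 100)) + 180591) = √((378 - 135*(-103)) + 180591) = √((378 + 13905) + 180591) = √(14283 + 180591) = √194874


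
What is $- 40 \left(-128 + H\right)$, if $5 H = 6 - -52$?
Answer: $4656$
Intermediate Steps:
$H = \frac{58}{5}$ ($H = \frac{6 - -52}{5} = \frac{6 + 52}{5} = \frac{1}{5} \cdot 58 = \frac{58}{5} \approx 11.6$)
$- 40 \left(-128 + H\right) = - 40 \left(-128 + \frac{58}{5}\right) = \left(-40\right) \left(- \frac{582}{5}\right) = 4656$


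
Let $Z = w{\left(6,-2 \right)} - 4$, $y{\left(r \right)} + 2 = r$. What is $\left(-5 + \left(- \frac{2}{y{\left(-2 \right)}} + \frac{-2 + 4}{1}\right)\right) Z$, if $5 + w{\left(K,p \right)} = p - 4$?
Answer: $\frac{75}{2} \approx 37.5$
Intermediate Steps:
$y{\left(r \right)} = -2 + r$
$w{\left(K,p \right)} = -9 + p$ ($w{\left(K,p \right)} = -5 + \left(p - 4\right) = -5 + \left(-4 + p\right) = -9 + p$)
$Z = -15$ ($Z = \left(-9 - 2\right) - 4 = -11 - 4 = -15$)
$\left(-5 + \left(- \frac{2}{y{\left(-2 \right)}} + \frac{-2 + 4}{1}\right)\right) Z = \left(-5 + \left(- \frac{2}{-2 - 2} + \frac{-2 + 4}{1}\right)\right) \left(-15\right) = \left(-5 + \left(- \frac{2}{-4} + 2 \cdot 1\right)\right) \left(-15\right) = \left(-5 + \left(\left(-2\right) \left(- \frac{1}{4}\right) + 2\right)\right) \left(-15\right) = \left(-5 + \left(\frac{1}{2} + 2\right)\right) \left(-15\right) = \left(-5 + \frac{5}{2}\right) \left(-15\right) = \left(- \frac{5}{2}\right) \left(-15\right) = \frac{75}{2}$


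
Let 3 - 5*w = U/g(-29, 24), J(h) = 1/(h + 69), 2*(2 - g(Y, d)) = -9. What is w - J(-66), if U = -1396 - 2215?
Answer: 21718/195 ≈ 111.37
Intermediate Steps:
g(Y, d) = 13/2 (g(Y, d) = 2 - ½*(-9) = 2 + 9/2 = 13/2)
U = -3611
J(h) = 1/(69 + h)
w = 7261/65 (w = ⅗ - (-3611)/(5*13/2) = ⅗ - (-3611)*2/(5*13) = ⅗ - ⅕*(-7222/13) = ⅗ + 7222/65 = 7261/65 ≈ 111.71)
w - J(-66) = 7261/65 - 1/(69 - 66) = 7261/65 - 1/3 = 7261/65 - 1*⅓ = 7261/65 - ⅓ = 21718/195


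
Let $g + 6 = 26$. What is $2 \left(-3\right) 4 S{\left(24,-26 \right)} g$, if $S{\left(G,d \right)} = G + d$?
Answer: $960$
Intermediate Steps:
$g = 20$ ($g = -6 + 26 = 20$)
$2 \left(-3\right) 4 S{\left(24,-26 \right)} g = 2 \left(-3\right) 4 \left(24 - 26\right) 20 = \left(-6\right) 4 \left(\left(-2\right) 20\right) = \left(-24\right) \left(-40\right) = 960$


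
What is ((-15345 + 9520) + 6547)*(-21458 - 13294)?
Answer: -25090944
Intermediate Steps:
((-15345 + 9520) + 6547)*(-21458 - 13294) = (-5825 + 6547)*(-34752) = 722*(-34752) = -25090944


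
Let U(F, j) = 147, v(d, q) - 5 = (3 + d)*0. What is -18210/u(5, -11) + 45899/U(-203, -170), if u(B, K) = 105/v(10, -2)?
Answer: -11653/21 ≈ -554.90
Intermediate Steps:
v(d, q) = 5 (v(d, q) = 5 + (3 + d)*0 = 5 + 0 = 5)
u(B, K) = 21 (u(B, K) = 105/5 = 105*(⅕) = 21)
-18210/u(5, -11) + 45899/U(-203, -170) = -18210/21 + 45899/147 = -18210*1/21 + 45899*(1/147) = -6070/7 + 6557/21 = -11653/21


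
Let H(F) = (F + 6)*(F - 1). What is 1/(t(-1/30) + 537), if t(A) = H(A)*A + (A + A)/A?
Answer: 27000/14558549 ≈ 0.0018546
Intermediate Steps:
H(F) = (-1 + F)*(6 + F) (H(F) = (6 + F)*(-1 + F) = (-1 + F)*(6 + F))
t(A) = 2 + A*(-6 + A² + 5*A) (t(A) = (-6 + A² + 5*A)*A + (A + A)/A = A*(-6 + A² + 5*A) + (2*A)/A = A*(-6 + A² + 5*A) + 2 = 2 + A*(-6 + A² + 5*A))
1/(t(-1/30) + 537) = 1/((2 + (-1/30)*(-6 + (-1/30)² + 5*(-1/30))) + 537) = 1/((2 + (-1*1/30)*(-6 + (-1*1/30)² + 5*(-1*1/30))) + 537) = 1/((2 - (-6 + (-1/30)² + 5*(-1/30))/30) + 537) = 1/((2 - (-6 + 1/900 - ⅙)/30) + 537) = 1/((2 - 1/30*(-5549/900)) + 537) = 1/((2 + 5549/27000) + 537) = 1/(59549/27000 + 537) = 1/(14558549/27000) = 27000/14558549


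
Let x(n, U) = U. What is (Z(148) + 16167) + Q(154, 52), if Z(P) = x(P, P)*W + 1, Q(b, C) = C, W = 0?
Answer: 16220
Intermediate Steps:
Z(P) = 1 (Z(P) = P*0 + 1 = 0 + 1 = 1)
(Z(148) + 16167) + Q(154, 52) = (1 + 16167) + 52 = 16168 + 52 = 16220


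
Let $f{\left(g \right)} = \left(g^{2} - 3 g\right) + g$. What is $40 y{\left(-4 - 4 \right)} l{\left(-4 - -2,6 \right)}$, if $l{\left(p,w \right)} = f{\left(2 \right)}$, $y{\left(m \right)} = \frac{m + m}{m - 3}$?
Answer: $0$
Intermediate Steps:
$f{\left(g \right)} = g^{2} - 2 g$
$y{\left(m \right)} = \frac{2 m}{-3 + m}$
$l{\left(p,w \right)} = 0$ ($l{\left(p,w \right)} = 2 \left(-2 + 2\right) = 2 \cdot 0 = 0$)
$40 y{\left(-4 - 4 \right)} l{\left(-4 - -2,6 \right)} = 40 \frac{2 \left(-4 - 4\right)}{-3 - 8} \cdot 0 = 40 \cdot 2 \left(-8\right) \frac{1}{-3 - 8} \cdot 0 = 40 \cdot 2 \left(-8\right) \frac{1}{-11} \cdot 0 = 40 \cdot 2 \left(-8\right) \left(- \frac{1}{11}\right) 0 = 40 \cdot \frac{16}{11} \cdot 0 = \frac{640}{11} \cdot 0 = 0$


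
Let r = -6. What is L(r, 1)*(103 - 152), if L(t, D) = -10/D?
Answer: 490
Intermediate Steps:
L(r, 1)*(103 - 152) = (-10/1)*(103 - 152) = -10*1*(-49) = -10*(-49) = 490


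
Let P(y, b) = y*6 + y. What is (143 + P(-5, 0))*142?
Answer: 15336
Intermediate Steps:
P(y, b) = 7*y (P(y, b) = 6*y + y = 7*y)
(143 + P(-5, 0))*142 = (143 + 7*(-5))*142 = (143 - 35)*142 = 108*142 = 15336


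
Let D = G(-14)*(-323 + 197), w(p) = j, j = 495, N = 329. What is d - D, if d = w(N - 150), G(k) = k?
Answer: -1269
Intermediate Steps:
w(p) = 495
D = 1764 (D = -14*(-323 + 197) = -14*(-126) = 1764)
d = 495
d - D = 495 - 1*1764 = 495 - 1764 = -1269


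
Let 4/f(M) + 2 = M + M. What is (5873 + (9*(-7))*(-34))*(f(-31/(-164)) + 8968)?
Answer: 1365316320/19 ≈ 7.1859e+7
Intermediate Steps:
f(M) = 4/(-2 + 2*M) (f(M) = 4/(-2 + (M + M)) = 4/(-2 + 2*M))
(5873 + (9*(-7))*(-34))*(f(-31/(-164)) + 8968) = (5873 + (9*(-7))*(-34))*(2/(-1 - 31/(-164)) + 8968) = (5873 - 63*(-34))*(2/(-1 - 31*(-1/164)) + 8968) = (5873 + 2142)*(2/(-1 + 31/164) + 8968) = 8015*(2/(-133/164) + 8968) = 8015*(2*(-164/133) + 8968) = 8015*(-328/133 + 8968) = 8015*(1192416/133) = 1365316320/19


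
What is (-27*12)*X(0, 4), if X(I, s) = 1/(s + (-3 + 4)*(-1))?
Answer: -108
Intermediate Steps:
X(I, s) = 1/(-1 + s) (X(I, s) = 1/(s + 1*(-1)) = 1/(s - 1) = 1/(-1 + s))
(-27*12)*X(0, 4) = (-27*12)/(-1 + 4) = -324/3 = -324*⅓ = -108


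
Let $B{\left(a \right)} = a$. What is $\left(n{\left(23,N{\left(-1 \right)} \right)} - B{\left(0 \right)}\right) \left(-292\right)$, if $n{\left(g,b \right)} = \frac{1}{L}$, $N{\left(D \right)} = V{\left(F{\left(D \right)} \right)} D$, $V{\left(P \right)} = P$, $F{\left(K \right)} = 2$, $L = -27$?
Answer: $\frac{292}{27} \approx 10.815$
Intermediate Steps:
$N{\left(D \right)} = 2 D$
$n{\left(g,b \right)} = - \frac{1}{27}$ ($n{\left(g,b \right)} = \frac{1}{-27} = - \frac{1}{27}$)
$\left(n{\left(23,N{\left(-1 \right)} \right)} - B{\left(0 \right)}\right) \left(-292\right) = \left(- \frac{1}{27} - 0\right) \left(-292\right) = \left(- \frac{1}{27} + 0\right) \left(-292\right) = \left(- \frac{1}{27}\right) \left(-292\right) = \frac{292}{27}$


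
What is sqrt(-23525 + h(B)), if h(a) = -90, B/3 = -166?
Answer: I*sqrt(23615) ≈ 153.67*I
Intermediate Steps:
B = -498 (B = 3*(-166) = -498)
sqrt(-23525 + h(B)) = sqrt(-23525 - 90) = sqrt(-23615) = I*sqrt(23615)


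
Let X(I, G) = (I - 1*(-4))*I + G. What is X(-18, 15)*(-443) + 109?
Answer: -118172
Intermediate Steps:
X(I, G) = G + I*(4 + I) (X(I, G) = (I + 4)*I + G = (4 + I)*I + G = I*(4 + I) + G = G + I*(4 + I))
X(-18, 15)*(-443) + 109 = (15 + (-18)² + 4*(-18))*(-443) + 109 = (15 + 324 - 72)*(-443) + 109 = 267*(-443) + 109 = -118281 + 109 = -118172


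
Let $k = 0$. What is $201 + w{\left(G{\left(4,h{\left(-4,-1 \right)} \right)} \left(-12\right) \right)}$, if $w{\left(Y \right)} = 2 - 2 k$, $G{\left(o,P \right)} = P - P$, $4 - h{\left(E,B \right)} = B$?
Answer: $203$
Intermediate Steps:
$h{\left(E,B \right)} = 4 - B$
$G{\left(o,P \right)} = 0$
$w{\left(Y \right)} = 2$ ($w{\left(Y \right)} = 2 - 0 = 2 + 0 = 2$)
$201 + w{\left(G{\left(4,h{\left(-4,-1 \right)} \right)} \left(-12\right) \right)} = 201 + 2 = 203$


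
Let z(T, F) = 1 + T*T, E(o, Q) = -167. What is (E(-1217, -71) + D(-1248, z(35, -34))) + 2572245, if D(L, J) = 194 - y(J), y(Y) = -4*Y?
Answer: 2577176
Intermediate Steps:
z(T, F) = 1 + T²
D(L, J) = 194 + 4*J (D(L, J) = 194 - (-4)*J = 194 + 4*J)
(E(-1217, -71) + D(-1248, z(35, -34))) + 2572245 = (-167 + (194 + 4*(1 + 35²))) + 2572245 = (-167 + (194 + 4*(1 + 1225))) + 2572245 = (-167 + (194 + 4*1226)) + 2572245 = (-167 + (194 + 4904)) + 2572245 = (-167 + 5098) + 2572245 = 4931 + 2572245 = 2577176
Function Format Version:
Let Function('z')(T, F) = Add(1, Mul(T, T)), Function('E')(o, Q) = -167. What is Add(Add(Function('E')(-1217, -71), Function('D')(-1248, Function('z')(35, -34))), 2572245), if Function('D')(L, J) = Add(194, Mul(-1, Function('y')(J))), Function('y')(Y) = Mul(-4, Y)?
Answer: 2577176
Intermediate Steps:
Function('z')(T, F) = Add(1, Pow(T, 2))
Function('D')(L, J) = Add(194, Mul(4, J)) (Function('D')(L, J) = Add(194, Mul(-1, Mul(-4, J))) = Add(194, Mul(4, J)))
Add(Add(Function('E')(-1217, -71), Function('D')(-1248, Function('z')(35, -34))), 2572245) = Add(Add(-167, Add(194, Mul(4, Add(1, Pow(35, 2))))), 2572245) = Add(Add(-167, Add(194, Mul(4, Add(1, 1225)))), 2572245) = Add(Add(-167, Add(194, Mul(4, 1226))), 2572245) = Add(Add(-167, Add(194, 4904)), 2572245) = Add(Add(-167, 5098), 2572245) = Add(4931, 2572245) = 2577176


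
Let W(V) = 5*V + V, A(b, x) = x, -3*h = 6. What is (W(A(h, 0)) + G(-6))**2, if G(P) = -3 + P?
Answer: 81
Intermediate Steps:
h = -2 (h = -1/3*6 = -2)
W(V) = 6*V
(W(A(h, 0)) + G(-6))**2 = (6*0 + (-3 - 6))**2 = (0 - 9)**2 = (-9)**2 = 81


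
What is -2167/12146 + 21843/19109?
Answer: 223895875/232097914 ≈ 0.96466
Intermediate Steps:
-2167/12146 + 21843/19109 = 223895875/232097914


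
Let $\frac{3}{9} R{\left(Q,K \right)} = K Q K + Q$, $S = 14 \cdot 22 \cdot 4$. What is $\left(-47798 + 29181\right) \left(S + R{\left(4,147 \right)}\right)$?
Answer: $-4850696584$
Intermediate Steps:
$S = 1232$ ($S = 308 \cdot 4 = 1232$)
$R{\left(Q,K \right)} = 3 Q + 3 Q K^{2}$ ($R{\left(Q,K \right)} = 3 \left(K Q K + Q\right) = 3 \left(Q K^{2} + Q\right) = 3 \left(Q + Q K^{2}\right) = 3 Q + 3 Q K^{2}$)
$\left(-47798 + 29181\right) \left(S + R{\left(4,147 \right)}\right) = \left(-47798 + 29181\right) \left(1232 + 3 \cdot 4 \left(1 + 147^{2}\right)\right) = - 18617 \left(1232 + 3 \cdot 4 \left(1 + 21609\right)\right) = - 18617 \left(1232 + 3 \cdot 4 \cdot 21610\right) = - 18617 \left(1232 + 259320\right) = \left(-18617\right) 260552 = -4850696584$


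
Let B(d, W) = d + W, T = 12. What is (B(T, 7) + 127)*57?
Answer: 8322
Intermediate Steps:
B(d, W) = W + d
(B(T, 7) + 127)*57 = ((7 + 12) + 127)*57 = (19 + 127)*57 = 146*57 = 8322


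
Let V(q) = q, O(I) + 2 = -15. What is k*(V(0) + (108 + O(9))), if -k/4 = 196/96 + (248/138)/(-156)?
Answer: -305935/414 ≈ -738.97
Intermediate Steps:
O(I) = -17 (O(I) = -2 - 15 = -17)
k = -43705/5382 (k = -4*(196/96 + (248/138)/(-156)) = -4*(196*(1/96) + (248*(1/138))*(-1/156)) = -4*(49/24 + (124/69)*(-1/156)) = -4*(49/24 - 31/2691) = -4*43705/21528 = -43705/5382 ≈ -8.1206)
k*(V(0) + (108 + O(9))) = -43705*(0 + (108 - 17))/5382 = -43705*(0 + 91)/5382 = -43705/5382*91 = -305935/414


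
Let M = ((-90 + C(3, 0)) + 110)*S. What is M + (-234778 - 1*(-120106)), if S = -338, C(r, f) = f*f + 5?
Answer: -123122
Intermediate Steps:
C(r, f) = 5 + f² (C(r, f) = f² + 5 = 5 + f²)
M = -8450 (M = ((-90 + (5 + 0²)) + 110)*(-338) = ((-90 + (5 + 0)) + 110)*(-338) = ((-90 + 5) + 110)*(-338) = (-85 + 110)*(-338) = 25*(-338) = -8450)
M + (-234778 - 1*(-120106)) = -8450 + (-234778 - 1*(-120106)) = -8450 + (-234778 + 120106) = -8450 - 114672 = -123122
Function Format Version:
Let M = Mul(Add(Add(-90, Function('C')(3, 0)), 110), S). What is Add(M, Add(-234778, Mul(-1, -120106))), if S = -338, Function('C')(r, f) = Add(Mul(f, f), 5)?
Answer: -123122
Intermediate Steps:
Function('C')(r, f) = Add(5, Pow(f, 2)) (Function('C')(r, f) = Add(Pow(f, 2), 5) = Add(5, Pow(f, 2)))
M = -8450 (M = Mul(Add(Add(-90, Add(5, Pow(0, 2))), 110), -338) = Mul(Add(Add(-90, Add(5, 0)), 110), -338) = Mul(Add(Add(-90, 5), 110), -338) = Mul(Add(-85, 110), -338) = Mul(25, -338) = -8450)
Add(M, Add(-234778, Mul(-1, -120106))) = Add(-8450, Add(-234778, Mul(-1, -120106))) = Add(-8450, Add(-234778, 120106)) = Add(-8450, -114672) = -123122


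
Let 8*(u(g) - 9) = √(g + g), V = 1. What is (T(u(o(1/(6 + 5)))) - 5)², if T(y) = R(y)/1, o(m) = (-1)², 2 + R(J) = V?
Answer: 36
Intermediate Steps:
R(J) = -1 (R(J) = -2 + 1 = -1)
o(m) = 1
u(g) = 9 + √2*√g/8 (u(g) = 9 + √(g + g)/8 = 9 + √(2*g)/8 = 9 + (√2*√g)/8 = 9 + √2*√g/8)
T(y) = -1 (T(y) = -1/1 = -1*1 = -1)
(T(u(o(1/(6 + 5)))) - 5)² = (-1 - 5)² = (-6)² = 36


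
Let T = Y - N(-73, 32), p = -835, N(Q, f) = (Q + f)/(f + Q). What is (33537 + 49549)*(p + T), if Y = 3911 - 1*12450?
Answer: -778931250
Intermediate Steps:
Y = -8539 (Y = 3911 - 12450 = -8539)
N(Q, f) = 1 (N(Q, f) = (Q + f)/(Q + f) = 1)
T = -8540 (T = -8539 - 1*1 = -8539 - 1 = -8540)
(33537 + 49549)*(p + T) = (33537 + 49549)*(-835 - 8540) = 83086*(-9375) = -778931250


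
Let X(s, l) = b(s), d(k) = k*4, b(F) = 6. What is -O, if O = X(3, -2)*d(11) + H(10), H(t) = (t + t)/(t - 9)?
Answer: -284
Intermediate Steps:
d(k) = 4*k
X(s, l) = 6
H(t) = 2*t/(-9 + t) (H(t) = (2*t)/(-9 + t) = 2*t/(-9 + t))
O = 284 (O = 6*(4*11) + 2*10/(-9 + 10) = 6*44 + 2*10/1 = 264 + 2*10*1 = 264 + 20 = 284)
-O = -1*284 = -284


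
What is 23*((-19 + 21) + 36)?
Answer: 874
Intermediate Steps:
23*((-19 + 21) + 36) = 23*(2 + 36) = 23*38 = 874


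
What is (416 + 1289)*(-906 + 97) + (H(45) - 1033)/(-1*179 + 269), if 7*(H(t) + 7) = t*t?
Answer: -173798521/126 ≈ -1.3794e+6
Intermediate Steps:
H(t) = -7 + t²/7 (H(t) = -7 + (t*t)/7 = -7 + t²/7)
(416 + 1289)*(-906 + 97) + (H(45) - 1033)/(-1*179 + 269) = (416 + 1289)*(-906 + 97) + ((-7 + (⅐)*45²) - 1033)/(-1*179 + 269) = 1705*(-809) + ((-7 + (⅐)*2025) - 1033)/(-179 + 269) = -1379345 + ((-7 + 2025/7) - 1033)/90 = -1379345 + (1976/7 - 1033)*(1/90) = -1379345 - 5255/7*1/90 = -1379345 - 1051/126 = -173798521/126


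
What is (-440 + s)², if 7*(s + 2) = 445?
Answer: 7017201/49 ≈ 1.4321e+5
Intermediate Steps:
s = 431/7 (s = -2 + (⅐)*445 = -2 + 445/7 = 431/7 ≈ 61.571)
(-440 + s)² = (-440 + 431/7)² = (-2649/7)² = 7017201/49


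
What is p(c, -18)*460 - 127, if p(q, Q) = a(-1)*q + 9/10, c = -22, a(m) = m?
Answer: 10407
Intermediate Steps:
p(q, Q) = 9/10 - q (p(q, Q) = -q + 9/10 = 9/10 - q)
p(c, -18)*460 - 127 = (9/10 - 1*(-22))*460 - 127 = (9/10 + 22)*460 - 127 = (229/10)*460 - 127 = 10534 - 127 = 10407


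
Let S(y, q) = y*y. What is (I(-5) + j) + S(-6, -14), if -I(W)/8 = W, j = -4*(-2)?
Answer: 84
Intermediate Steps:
S(y, q) = y**2
j = 8
I(W) = -8*W
(I(-5) + j) + S(-6, -14) = (-8*(-5) + 8) + (-6)**2 = (40 + 8) + 36 = 48 + 36 = 84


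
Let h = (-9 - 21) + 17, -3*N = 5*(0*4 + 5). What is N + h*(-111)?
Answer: 4304/3 ≈ 1434.7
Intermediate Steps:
N = -25/3 (N = -5*(0*4 + 5)/3 = -5*(0 + 5)/3 = -5*5/3 = -1/3*25 = -25/3 ≈ -8.3333)
h = -13 (h = -30 + 17 = -13)
N + h*(-111) = -25/3 - 13*(-111) = -25/3 + 1443 = 4304/3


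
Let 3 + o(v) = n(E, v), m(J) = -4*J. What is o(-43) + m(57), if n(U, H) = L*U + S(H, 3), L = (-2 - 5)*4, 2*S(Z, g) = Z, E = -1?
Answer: -449/2 ≈ -224.50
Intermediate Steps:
S(Z, g) = Z/2
L = -28 (L = -7*4 = -28)
n(U, H) = H/2 - 28*U (n(U, H) = -28*U + H/2 = H/2 - 28*U)
o(v) = 25 + v/2 (o(v) = -3 + (v/2 - 28*(-1)) = -3 + (v/2 + 28) = -3 + (28 + v/2) = 25 + v/2)
o(-43) + m(57) = (25 + (½)*(-43)) - 4*57 = (25 - 43/2) - 228 = 7/2 - 228 = -449/2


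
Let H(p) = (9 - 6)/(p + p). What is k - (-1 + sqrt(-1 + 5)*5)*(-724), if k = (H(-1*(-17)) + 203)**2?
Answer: 55211521/1156 ≈ 47761.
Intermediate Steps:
H(p) = 3/(2*p) (H(p) = 3/((2*p)) = 3*(1/(2*p)) = 3/(2*p))
k = 47679025/1156 (k = (3/(2*((-1*(-17)))) + 203)**2 = ((3/2)/17 + 203)**2 = ((3/2)*(1/17) + 203)**2 = (3/34 + 203)**2 = (6905/34)**2 = 47679025/1156 ≈ 41245.)
k - (-1 + sqrt(-1 + 5)*5)*(-724) = 47679025/1156 - (-1 + sqrt(-1 + 5)*5)*(-724) = 47679025/1156 - (-1 + sqrt(4)*5)*(-724) = 47679025/1156 - (-1 + 2*5)*(-724) = 47679025/1156 - (-1 + 10)*(-724) = 47679025/1156 - 9*(-724) = 47679025/1156 - 1*(-6516) = 47679025/1156 + 6516 = 55211521/1156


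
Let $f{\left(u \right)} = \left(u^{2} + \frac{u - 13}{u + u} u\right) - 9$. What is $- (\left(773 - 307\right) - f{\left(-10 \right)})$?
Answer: $- \frac{773}{2} \approx -386.5$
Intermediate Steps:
$f{\left(u \right)} = - \frac{31}{2} + u^{2} + \frac{u}{2}$ ($f{\left(u \right)} = \left(u^{2} + \frac{-13 + u}{2 u} u\right) - 9 = \left(u^{2} + \left(- \frac{13}{2} + \frac{u}{2}\right)\right) - 9 = \left(- \frac{13}{2} + u^{2} + \frac{u}{2}\right) - 9 = - \frac{31}{2} + u^{2} + \frac{u}{2}$)
$- (\left(773 - 307\right) - f{\left(-10 \right)}) = - (\left(773 - 307\right) - \left(- \frac{31}{2} + \left(-10\right)^{2} + \frac{1}{2} \left(-10\right)\right)) = - (466 - \left(- \frac{31}{2} + 100 - 5\right)) = - (466 - \frac{159}{2}) = \left(-1\right) \frac{773}{2} = - \frac{773}{2}$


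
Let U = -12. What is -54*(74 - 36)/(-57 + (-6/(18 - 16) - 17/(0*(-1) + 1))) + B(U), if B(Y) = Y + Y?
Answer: 204/77 ≈ 2.6493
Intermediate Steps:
B(Y) = 2*Y
-54*(74 - 36)/(-57 + (-6/(18 - 16) - 17/(0*(-1) + 1))) + B(U) = -54*(74 - 36)/(-57 + (-6/(18 - 16) - 17/(0*(-1) + 1))) + 2*(-12) = -2052/(-57 + (-6/2 - 17/(0 + 1))) - 24 = -2052/(-57 + (-6*½ - 17/1)) - 24 = -2052/(-57 + (-3 - 17*1)) - 24 = -2052/(-57 + (-3 - 17)) - 24 = -2052/(-57 - 20) - 24 = -2052/(-77) - 24 = -2052*(-1)/77 - 24 = -54*(-38/77) - 24 = 2052/77 - 24 = 204/77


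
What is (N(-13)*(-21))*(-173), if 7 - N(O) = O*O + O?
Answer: -541317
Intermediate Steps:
N(O) = 7 - O - O² (N(O) = 7 - (O*O + O) = 7 - (O² + O) = 7 - (O + O²) = 7 + (-O - O²) = 7 - O - O²)
(N(-13)*(-21))*(-173) = ((7 - 1*(-13) - 1*(-13)²)*(-21))*(-173) = ((7 + 13 - 1*169)*(-21))*(-173) = ((7 + 13 - 169)*(-21))*(-173) = -149*(-21)*(-173) = 3129*(-173) = -541317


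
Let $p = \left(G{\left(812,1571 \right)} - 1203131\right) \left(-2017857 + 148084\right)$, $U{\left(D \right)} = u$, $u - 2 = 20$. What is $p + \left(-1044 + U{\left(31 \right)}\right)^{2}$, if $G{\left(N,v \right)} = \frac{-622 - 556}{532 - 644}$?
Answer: $\frac{125975541313535}{56} \approx 2.2496 \cdot 10^{12}$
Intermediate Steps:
$u = 22$ ($u = 2 + 20 = 22$)
$U{\left(D \right)} = 22$
$G{\left(N,v \right)} = \frac{589}{56}$ ($G{\left(N,v \right)} = - \frac{1178}{-112} = \left(-1178\right) \left(- \frac{1}{112}\right) = \frac{589}{56}$)
$p = \frac{125975482822431}{56}$ ($p = \left(\frac{589}{56} - 1203131\right) \left(-2017857 + 148084\right) = \left(- \frac{67374747}{56}\right) \left(-1869773\right) = \frac{125975482822431}{56} \approx 2.2496 \cdot 10^{12}$)
$p + \left(-1044 + U{\left(31 \right)}\right)^{2} = \frac{125975482822431}{56} + \left(-1044 + 22\right)^{2} = \frac{125975482822431}{56} + \left(-1022\right)^{2} = \frac{125975482822431}{56} + 1044484 = \frac{125975541313535}{56}$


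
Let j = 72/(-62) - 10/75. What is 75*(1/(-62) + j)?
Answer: -6095/62 ≈ -98.306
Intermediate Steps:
j = -602/465 (j = 72*(-1/62) - 10*1/75 = -36/31 - 2/15 = -602/465 ≈ -1.2946)
75*(1/(-62) + j) = 75*(1/(-62) - 602/465) = 75*(-1/62 - 602/465) = 75*(-1219/930) = -6095/62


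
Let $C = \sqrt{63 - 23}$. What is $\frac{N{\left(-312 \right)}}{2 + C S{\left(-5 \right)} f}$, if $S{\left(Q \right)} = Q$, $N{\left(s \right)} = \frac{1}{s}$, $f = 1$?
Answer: $\frac{1}{155376} + \frac{5 \sqrt{10}}{155376} \approx 0.0001082$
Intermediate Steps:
$C = 2 \sqrt{10}$ ($C = \sqrt{40} = 2 \sqrt{10} \approx 6.3246$)
$\frac{N{\left(-312 \right)}}{2 + C S{\left(-5 \right)} f} = \frac{1}{\left(-312\right) \left(2 + 2 \sqrt{10} \left(\left(-5\right) 1\right)\right)} = - \frac{1}{312 \left(2 + 2 \sqrt{10} \left(-5\right)\right)} = - \frac{1}{312 \left(2 - 10 \sqrt{10}\right)}$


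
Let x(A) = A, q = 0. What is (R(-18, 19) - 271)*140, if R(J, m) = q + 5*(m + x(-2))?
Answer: -26040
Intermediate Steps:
R(J, m) = -10 + 5*m (R(J, m) = 0 + 5*(m - 2) = 0 + 5*(-2 + m) = 0 + (-10 + 5*m) = -10 + 5*m)
(R(-18, 19) - 271)*140 = ((-10 + 5*19) - 271)*140 = ((-10 + 95) - 271)*140 = (85 - 271)*140 = -186*140 = -26040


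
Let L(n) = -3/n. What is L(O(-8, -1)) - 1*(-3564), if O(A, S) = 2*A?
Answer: 57027/16 ≈ 3564.2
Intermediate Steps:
L(O(-8, -1)) - 1*(-3564) = -3/(2*(-8)) - 1*(-3564) = -3/(-16) + 3564 = -3*(-1/16) + 3564 = 3/16 + 3564 = 57027/16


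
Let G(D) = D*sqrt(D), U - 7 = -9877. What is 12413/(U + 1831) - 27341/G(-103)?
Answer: -12413/8039 - 27341*I*sqrt(103)/10609 ≈ -1.5441 - 26.155*I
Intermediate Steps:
U = -9870 (U = 7 - 9877 = -9870)
G(D) = D**(3/2)
12413/(U + 1831) - 27341/G(-103) = 12413/(-9870 + 1831) - 27341*I*sqrt(103)/10609 = 12413/(-8039) - 27341*I*sqrt(103)/10609 = 12413*(-1/8039) - 27341*I*sqrt(103)/10609 = -12413/8039 - 27341*I*sqrt(103)/10609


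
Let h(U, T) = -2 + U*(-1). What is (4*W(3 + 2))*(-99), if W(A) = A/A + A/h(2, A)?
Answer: 99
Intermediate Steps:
h(U, T) = -2 - U
W(A) = 1 - A/4 (W(A) = A/A + A/(-2 - 1*2) = 1 + A/(-2 - 2) = 1 + A/(-4) = 1 + A*(-1/4) = 1 - A/4)
(4*W(3 + 2))*(-99) = (4*(1 - (3 + 2)/4))*(-99) = (4*(1 - 1/4*5))*(-99) = (4*(1 - 5/4))*(-99) = (4*(-1/4))*(-99) = -1*(-99) = 99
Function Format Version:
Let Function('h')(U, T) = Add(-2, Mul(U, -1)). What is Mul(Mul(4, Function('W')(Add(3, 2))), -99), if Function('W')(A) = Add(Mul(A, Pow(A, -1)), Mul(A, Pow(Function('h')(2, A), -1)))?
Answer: 99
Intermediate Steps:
Function('h')(U, T) = Add(-2, Mul(-1, U))
Function('W')(A) = Add(1, Mul(Rational(-1, 4), A)) (Function('W')(A) = Add(Mul(A, Pow(A, -1)), Mul(A, Pow(Add(-2, Mul(-1, 2)), -1))) = Add(1, Mul(A, Pow(Add(-2, -2), -1))) = Add(1, Mul(A, Pow(-4, -1))) = Add(1, Mul(A, Rational(-1, 4))) = Add(1, Mul(Rational(-1, 4), A)))
Mul(Mul(4, Function('W')(Add(3, 2))), -99) = Mul(Mul(4, Add(1, Mul(Rational(-1, 4), Add(3, 2)))), -99) = Mul(Mul(4, Add(1, Mul(Rational(-1, 4), 5))), -99) = Mul(Mul(4, Add(1, Rational(-5, 4))), -99) = Mul(Mul(4, Rational(-1, 4)), -99) = Mul(-1, -99) = 99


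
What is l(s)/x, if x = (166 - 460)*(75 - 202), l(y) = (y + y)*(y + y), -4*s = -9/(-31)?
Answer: 27/47842424 ≈ 5.6435e-7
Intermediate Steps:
s = -9/124 (s = -(-9)/(4*(-31)) = -(-9)*(-1)/(4*31) = -¼*9/31 = -9/124 ≈ -0.072581)
l(y) = 4*y² (l(y) = (2*y)*(2*y) = 4*y²)
x = 37338 (x = -294*(-127) = 37338)
l(s)/x = (4*(-9/124)²)/37338 = (4*(81/15376))*(1/37338) = (81/3844)*(1/37338) = 27/47842424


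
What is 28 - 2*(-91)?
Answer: 210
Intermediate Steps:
28 - 2*(-91) = 28 + 182 = 210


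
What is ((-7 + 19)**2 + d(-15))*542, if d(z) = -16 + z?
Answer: 61246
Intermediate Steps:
((-7 + 19)**2 + d(-15))*542 = ((-7 + 19)**2 + (-16 - 15))*542 = (12**2 - 31)*542 = (144 - 31)*542 = 113*542 = 61246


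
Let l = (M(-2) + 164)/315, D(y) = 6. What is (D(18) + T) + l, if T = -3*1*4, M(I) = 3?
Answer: -1723/315 ≈ -5.4698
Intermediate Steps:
T = -12 (T = -3*4 = -12)
l = 167/315 (l = (3 + 164)/315 = 167*(1/315) = 167/315 ≈ 0.53016)
(D(18) + T) + l = (6 - 12) + 167/315 = -6 + 167/315 = -1723/315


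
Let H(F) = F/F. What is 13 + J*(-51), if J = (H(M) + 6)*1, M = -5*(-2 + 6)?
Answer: -344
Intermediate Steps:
M = -20 (M = -5*4 = -20)
H(F) = 1
J = 7 (J = (1 + 6)*1 = 7*1 = 7)
13 + J*(-51) = 13 + 7*(-51) = 13 - 357 = -344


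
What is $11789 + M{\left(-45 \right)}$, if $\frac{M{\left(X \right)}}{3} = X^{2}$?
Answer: $17864$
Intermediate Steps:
$M{\left(X \right)} = 3 X^{2}$
$11789 + M{\left(-45 \right)} = 11789 + 3 \left(-45\right)^{2} = 11789 + 3 \cdot 2025 = 11789 + 6075 = 17864$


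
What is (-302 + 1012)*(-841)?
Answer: -597110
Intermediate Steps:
(-302 + 1012)*(-841) = 710*(-841) = -597110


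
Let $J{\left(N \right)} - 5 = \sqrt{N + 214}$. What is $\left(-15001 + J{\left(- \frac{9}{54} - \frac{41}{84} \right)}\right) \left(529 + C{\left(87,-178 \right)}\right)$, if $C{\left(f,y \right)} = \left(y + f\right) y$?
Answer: $-250838092 + \frac{16727 \sqrt{376341}}{42} \approx -2.5059 \cdot 10^{8}$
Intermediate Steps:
$C{\left(f,y \right)} = y \left(f + y\right)$ ($C{\left(f,y \right)} = \left(f + y\right) y = y \left(f + y\right)$)
$J{\left(N \right)} = 5 + \sqrt{214 + N}$ ($J{\left(N \right)} = 5 + \sqrt{N + 214} = 5 + \sqrt{214 + N}$)
$\left(-15001 + J{\left(- \frac{9}{54} - \frac{41}{84} \right)}\right) \left(529 + C{\left(87,-178 \right)}\right) = \left(-15001 + \left(5 + \sqrt{214 - \left(\frac{1}{6} + \frac{41}{84}\right)}\right)\right) \left(529 - 178 \left(87 - 178\right)\right) = \left(-15001 + \left(5 + \sqrt{214 - \frac{55}{84}}\right)\right) \left(529 - -16198\right) = \left(-15001 + \left(5 + \sqrt{214 - \frac{55}{84}}\right)\right) \left(529 + 16198\right) = \left(-15001 + \left(5 + \sqrt{214 - \frac{55}{84}}\right)\right) 16727 = \left(-15001 + \left(5 + \sqrt{\frac{17921}{84}}\right)\right) 16727 = \left(-15001 + \left(5 + \frac{\sqrt{376341}}{42}\right)\right) 16727 = \left(-14996 + \frac{\sqrt{376341}}{42}\right) 16727 = -250838092 + \frac{16727 \sqrt{376341}}{42}$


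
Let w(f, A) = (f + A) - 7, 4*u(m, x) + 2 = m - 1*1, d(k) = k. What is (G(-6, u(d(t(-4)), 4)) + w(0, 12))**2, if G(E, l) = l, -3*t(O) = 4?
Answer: 2209/144 ≈ 15.340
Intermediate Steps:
t(O) = -4/3 (t(O) = -1/3*4 = -4/3)
u(m, x) = -3/4 + m/4 (u(m, x) = -1/2 + (m - 1*1)/4 = -1/2 + (m - 1)/4 = -1/2 + (-1 + m)/4 = -1/2 + (-1/4 + m/4) = -3/4 + m/4)
w(f, A) = -7 + A + f (w(f, A) = (A + f) - 7 = -7 + A + f)
(G(-6, u(d(t(-4)), 4)) + w(0, 12))**2 = ((-3/4 + (1/4)*(-4/3)) + (-7 + 12 + 0))**2 = ((-3/4 - 1/3) + 5)**2 = (-13/12 + 5)**2 = (47/12)**2 = 2209/144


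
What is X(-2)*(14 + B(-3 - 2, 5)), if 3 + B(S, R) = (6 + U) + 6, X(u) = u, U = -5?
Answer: -36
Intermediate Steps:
B(S, R) = 4 (B(S, R) = -3 + ((6 - 5) + 6) = -3 + (1 + 6) = -3 + 7 = 4)
X(-2)*(14 + B(-3 - 2, 5)) = -2*(14 + 4) = -2*18 = -36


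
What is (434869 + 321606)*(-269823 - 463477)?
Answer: -554723117500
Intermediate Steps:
(434869 + 321606)*(-269823 - 463477) = 756475*(-733300) = -554723117500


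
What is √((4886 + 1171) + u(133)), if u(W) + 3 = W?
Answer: √6187 ≈ 78.657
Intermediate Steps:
u(W) = -3 + W
√((4886 + 1171) + u(133)) = √((4886 + 1171) + (-3 + 133)) = √(6057 + 130) = √6187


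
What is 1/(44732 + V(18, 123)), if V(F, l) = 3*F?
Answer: 1/44786 ≈ 2.2328e-5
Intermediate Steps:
1/(44732 + V(18, 123)) = 1/(44732 + 3*18) = 1/(44732 + 54) = 1/44786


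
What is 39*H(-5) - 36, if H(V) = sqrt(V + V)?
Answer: -36 + 39*I*sqrt(10) ≈ -36.0 + 123.33*I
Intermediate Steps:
H(V) = sqrt(2)*sqrt(V) (H(V) = sqrt(2*V) = sqrt(2)*sqrt(V))
39*H(-5) - 36 = 39*(sqrt(2)*sqrt(-5)) - 36 = 39*(sqrt(2)*(I*sqrt(5))) - 36 = 39*(I*sqrt(10)) - 36 = 39*I*sqrt(10) - 36 = -36 + 39*I*sqrt(10)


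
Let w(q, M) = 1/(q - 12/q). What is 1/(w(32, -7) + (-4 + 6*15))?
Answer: 253/21766 ≈ 0.011624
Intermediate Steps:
1/(w(32, -7) + (-4 + 6*15)) = 1/(32/(-12 + 32**2) + (-4 + 6*15)) = 1/(32/(-12 + 1024) + (-4 + 90)) = 1/(32/1012 + 86) = 1/(32*(1/1012) + 86) = 1/(8/253 + 86) = 1/(21766/253) = 253/21766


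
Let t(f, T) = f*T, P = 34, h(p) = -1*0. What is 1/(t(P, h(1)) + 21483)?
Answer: 1/21483 ≈ 4.6548e-5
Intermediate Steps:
h(p) = 0
t(f, T) = T*f
1/(t(P, h(1)) + 21483) = 1/(0*34 + 21483) = 1/(0 + 21483) = 1/21483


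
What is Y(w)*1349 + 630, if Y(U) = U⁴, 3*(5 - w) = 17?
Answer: 72614/81 ≈ 896.47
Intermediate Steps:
w = -⅔ (w = 5 - ⅓*17 = 5 - 17/3 = -⅔ ≈ -0.66667)
Y(w)*1349 + 630 = (-⅔)⁴*1349 + 630 = (16/81)*1349 + 630 = 21584/81 + 630 = 72614/81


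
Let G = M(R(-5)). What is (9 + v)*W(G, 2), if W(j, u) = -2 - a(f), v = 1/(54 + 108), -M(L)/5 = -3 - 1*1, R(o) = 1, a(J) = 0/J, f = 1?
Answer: -1459/81 ≈ -18.012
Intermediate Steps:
a(J) = 0
M(L) = 20 (M(L) = -5*(-3 - 1*1) = -5*(-3 - 1) = -5*(-4) = 20)
G = 20
v = 1/162 ≈ 0.0061728
W(j, u) = -2 (W(j, u) = -2 - 1*0 = -2 + 0 = -2)
(9 + v)*W(G, 2) = (9 + 1/162)*(-2) = (1459/162)*(-2) = -1459/81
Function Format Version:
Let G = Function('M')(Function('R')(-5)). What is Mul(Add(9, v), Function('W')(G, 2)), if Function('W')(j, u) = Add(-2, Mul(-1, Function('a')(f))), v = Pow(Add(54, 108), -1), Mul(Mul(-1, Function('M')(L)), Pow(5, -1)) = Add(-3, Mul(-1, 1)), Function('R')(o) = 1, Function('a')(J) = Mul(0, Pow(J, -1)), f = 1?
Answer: Rational(-1459, 81) ≈ -18.012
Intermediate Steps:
Function('a')(J) = 0
Function('M')(L) = 20 (Function('M')(L) = Mul(-5, Add(-3, Mul(-1, 1))) = Mul(-5, Add(-3, -1)) = Mul(-5, -4) = 20)
G = 20
v = Rational(1, 162) (v = Pow(162, -1) = Rational(1, 162) ≈ 0.0061728)
Function('W')(j, u) = -2 (Function('W')(j, u) = Add(-2, Mul(-1, 0)) = Add(-2, 0) = -2)
Mul(Add(9, v), Function('W')(G, 2)) = Mul(Add(9, Rational(1, 162)), -2) = Mul(Rational(1459, 162), -2) = Rational(-1459, 81)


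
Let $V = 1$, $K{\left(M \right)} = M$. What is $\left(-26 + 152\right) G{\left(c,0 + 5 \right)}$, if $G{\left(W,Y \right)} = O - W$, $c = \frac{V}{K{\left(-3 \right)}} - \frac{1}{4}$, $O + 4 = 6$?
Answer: $\frac{651}{2} \approx 325.5$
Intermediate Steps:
$O = 2$ ($O = -4 + 6 = 2$)
$c = - \frac{7}{12}$ ($c = 1 \frac{1}{-3} - \frac{1}{4} = 1 \left(- \frac{1}{3}\right) - \frac{1}{4} = - \frac{1}{3} - \frac{1}{4} = - \frac{7}{12} \approx -0.58333$)
$G{\left(W,Y \right)} = 2 - W$
$\left(-26 + 152\right) G{\left(c,0 + 5 \right)} = \left(-26 + 152\right) \left(2 - - \frac{7}{12}\right) = 126 \left(2 + \frac{7}{12}\right) = 126 \cdot \frac{31}{12} = \frac{651}{2}$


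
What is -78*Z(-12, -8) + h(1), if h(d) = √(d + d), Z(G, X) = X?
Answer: 624 + √2 ≈ 625.41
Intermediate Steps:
h(d) = √2*√d (h(d) = √(2*d) = √2*√d)
-78*Z(-12, -8) + h(1) = -78*(-8) + √2*√1 = 624 + √2*1 = 624 + √2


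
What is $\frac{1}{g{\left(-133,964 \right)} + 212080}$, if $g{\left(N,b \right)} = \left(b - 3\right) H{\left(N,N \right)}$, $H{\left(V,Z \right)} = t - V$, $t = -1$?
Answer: $\frac{1}{338932} \approx 2.9504 \cdot 10^{-6}$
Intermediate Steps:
$H{\left(V,Z \right)} = -1 - V$
$g{\left(N,b \right)} = \left(-1 - N\right) \left(-3 + b\right)$ ($g{\left(N,b \right)} = \left(b - 3\right) \left(-1 - N\right) = \left(-3 + b\right) \left(-1 - N\right) = \left(-1 - N\right) \left(-3 + b\right)$)
$\frac{1}{g{\left(-133,964 \right)} + 212080} = \frac{1}{- \left(1 - 133\right) \left(-3 + 964\right) + 212080} = \frac{1}{\left(-1\right) \left(-132\right) 961 + 212080} = \frac{1}{126852 + 212080} = \frac{1}{338932}$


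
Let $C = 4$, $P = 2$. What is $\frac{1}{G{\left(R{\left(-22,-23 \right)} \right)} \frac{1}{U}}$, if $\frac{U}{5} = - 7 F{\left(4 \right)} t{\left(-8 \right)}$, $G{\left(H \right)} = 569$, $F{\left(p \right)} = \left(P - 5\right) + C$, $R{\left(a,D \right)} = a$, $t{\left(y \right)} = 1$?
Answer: $- \frac{35}{569} \approx -0.061511$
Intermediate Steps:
$F{\left(p \right)} = 1$ ($F{\left(p \right)} = \left(2 - 5\right) + 4 = -3 + 4 = 1$)
$U = -35$ ($U = 5 \left(-7\right) 1 \cdot 1 = 5 \left(\left(-7\right) 1\right) = 5 \left(-7\right) = -35$)
$\frac{1}{G{\left(R{\left(-22,-23 \right)} \right)} \frac{1}{U}} = \frac{1}{569 \frac{1}{-35}} = \frac{1}{569 \left(- \frac{1}{35}\right)} = \frac{1}{- \frac{569}{35}} = - \frac{35}{569}$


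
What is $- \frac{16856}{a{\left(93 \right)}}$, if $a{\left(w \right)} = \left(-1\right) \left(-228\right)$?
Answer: $- \frac{4214}{57} \approx -73.93$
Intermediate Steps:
$a{\left(w \right)} = 228$
$- \frac{16856}{a{\left(93 \right)}} = - \frac{16856}{228} = \left(-16856\right) \frac{1}{228} = - \frac{4214}{57}$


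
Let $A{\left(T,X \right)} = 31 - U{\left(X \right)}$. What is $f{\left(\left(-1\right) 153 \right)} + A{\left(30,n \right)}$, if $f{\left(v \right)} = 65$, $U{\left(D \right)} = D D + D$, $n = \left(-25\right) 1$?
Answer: $-504$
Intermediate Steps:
$n = -25$
$U{\left(D \right)} = D + D^{2}$ ($U{\left(D \right)} = D^{2} + D = D + D^{2}$)
$A{\left(T,X \right)} = 31 - X \left(1 + X\right)$
$f{\left(\left(-1\right) 153 \right)} + A{\left(30,n \right)} = 65 + \left(31 - - 25 \left(1 - 25\right)\right) = 65 + \left(31 - \left(-25\right) \left(-24\right)\right) = 65 + \left(31 - 600\right) = 65 - 569 = -504$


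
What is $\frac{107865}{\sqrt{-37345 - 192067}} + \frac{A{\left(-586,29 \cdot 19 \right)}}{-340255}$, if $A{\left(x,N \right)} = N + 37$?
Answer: $- \frac{588}{340255} - \frac{107865 i \sqrt{57353}}{114706} \approx -0.0017281 - 225.2 i$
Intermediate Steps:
$A{\left(x,N \right)} = 37 + N$
$\frac{107865}{\sqrt{-37345 - 192067}} + \frac{A{\left(-586,29 \cdot 19 \right)}}{-340255} = \frac{107865}{\sqrt{-37345 - 192067}} + \frac{37 + 29 \cdot 19}{-340255} = \frac{107865}{\sqrt{-229412}} + \left(37 + 551\right) \left(- \frac{1}{340255}\right) = \frac{107865}{2 i \sqrt{57353}} + 588 \left(- \frac{1}{340255}\right) = 107865 \left(- \frac{i \sqrt{57353}}{114706}\right) - \frac{588}{340255} = - \frac{107865 i \sqrt{57353}}{114706} - \frac{588}{340255} = - \frac{588}{340255} - \frac{107865 i \sqrt{57353}}{114706}$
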